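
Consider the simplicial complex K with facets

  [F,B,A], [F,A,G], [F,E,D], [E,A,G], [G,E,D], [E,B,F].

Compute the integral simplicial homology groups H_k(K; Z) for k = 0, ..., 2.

K has 6 vertices, 12 edges, 6 triangles.
rank ∂_0 = 0, rank ∂_1 = 5 ⇒ b_0 = 6 − 0 − 5 = 1; all invariant factors of ∂_1 are 1 so no torsion. So H_0 = Z.
rank ∂_1 = 5, rank ∂_2 = 6 ⇒ b_1 = 12 − 5 − 6 = 1; all invariant factors of ∂_2 are 1 so no torsion. So H_1 = Z.
rank ∂_2 = 6, rank ∂_3 = 0 ⇒ b_2 = 6 − 6 − 0 = 0. So H_2 = 0.

H_0 = Z,  H_1 = Z,  H_2 = 0.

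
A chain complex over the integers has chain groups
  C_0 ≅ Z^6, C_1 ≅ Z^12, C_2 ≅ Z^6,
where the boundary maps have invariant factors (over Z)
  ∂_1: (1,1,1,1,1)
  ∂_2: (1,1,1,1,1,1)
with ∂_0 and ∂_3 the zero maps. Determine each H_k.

H_0: b_0 = 6 − 0 − 5 = 1; torsion from ∂_1 factors > 1: none. So H_0 ≅ Z.
H_1: b_1 = 12 − 5 − 6 = 1; torsion from ∂_2 factors > 1: none. So H_1 ≅ Z.
H_2: b_2 = 6 − 6 − 0 = 0; torsion from ∂_3 factors > 1: none. So H_2 ≅ 0.

H_0 ≅ Z,  H_1 ≅ Z,  H_2 = 0.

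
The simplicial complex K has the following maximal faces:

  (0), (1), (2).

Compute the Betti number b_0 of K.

We work with the vertex ordering 0 < 1 < 2. The simplices of K, each written with vertices in increasing order, are:

  0-simplices (3): [0], [1], [2]

giving chain groups C_0 ≅ Z^3.

Computing H_k = (kernel of ∂_k) / (image of ∂_{k+1}):

  H_0: rank C_0 − rank ∂_1 = 3 − 0 = 3, and there is no ∂_1, so H_0 ≅ Z^3.

Hence the Betti numbers are b_0 = 3.

b_0 = 3.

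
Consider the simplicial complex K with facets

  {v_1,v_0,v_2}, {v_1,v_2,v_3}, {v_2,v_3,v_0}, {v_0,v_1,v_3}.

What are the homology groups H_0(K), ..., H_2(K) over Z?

H_0 = Z,  H_1 = 0,  H_2 = Z.

Take the total order v_0 < v_1 < v_2 < v_3 on the vertex set. Then K (dimension 2) consists of the simplices:

  0-simplices (4): [v_0], [v_1], [v_2], [v_3]
  1-simplices (6): [v_0,v_1], [v_0,v_2], [v_0,v_3], [v_1,v_2], [v_1,v_3], [v_2,v_3]
  2-simplices (4): [v_0,v_1,v_2], [v_0,v_1,v_3], [v_0,v_2,v_3], [v_1,v_2,v_3]

giving chain groups C_0 ≅ Z^4, C_1 ≅ Z^6, C_2 ≅ Z^4.

Boundary ∂_1: C_1 → C_0 sends each edge [p,q] (with p < q) to q − p.
The 4×6 boundary matrix has rank 3 and Smith normal form diag(1,1,1).

∂_2: C_2 → C_1 sends each 2-simplex [p,q,r] to [q,r] − [p,r] + [p,q]. For instance
  ∂[v_0,v_2,v_3] = [v_2,v_3] − [v_0,v_3] + [v_0,v_2],
  ∂[v_0,v_1,v_3] = [v_1,v_3] − [v_0,v_3] + [v_0,v_1].
As a 6×4 matrix over Z this has rank 3, with invariant factors (1,1,1).

Computing H_k = (kernel of ∂_k) / (image of ∂_{k+1}):

  H_0: rank C_0 − rank ∂_1 = 4 − 3 = 1, and the invariant factors of ∂_1 are all 1, so H_0 ≅ Z.
  H_1: rank ker ∂_1 − rank ∂_2 = (6 − 3) − 3 = 0, and the invariant factors of ∂_2 are all 1, so H_1 ≅ 0.
  H_2: rank ker ∂_2 − rank ∂_3 = (4 − 3) − 0 = 1, and there is no ∂_3, so H_2 ≅ Z.

As a check, the Euler characteristic is 4 − 6 + 4 = 2, which agrees with 1 − 0 + 1 = 2.
(K is a triangulation of the 2-sphere S^2.)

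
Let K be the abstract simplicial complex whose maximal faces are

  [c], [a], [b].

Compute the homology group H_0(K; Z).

H_0 = Z^3.

Order the vertices as a < b < c. Listing each simplex with vertices in this order, K has dimension 0 with simplices:

  0-simplices (3): a, b, c

so the chain groups are C_0 ≅ Z^3.

Now H_k = ker ∂_k / im ∂_{k+1}, so:

  H_0: rank C_0 − rank ∂_1 = 3 − 0 = 3, and there is no ∂_1, so H_0 = Z^3.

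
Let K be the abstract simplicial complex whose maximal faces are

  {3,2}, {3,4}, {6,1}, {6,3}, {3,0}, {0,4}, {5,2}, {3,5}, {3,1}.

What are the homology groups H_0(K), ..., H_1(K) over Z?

K has 7 vertices, 9 edges.
rank ∂_0 = 0, rank ∂_1 = 6 ⇒ b_0 = 7 − 0 − 6 = 1; all invariant factors of ∂_1 are 1 so no torsion. So H_0 = Z.
rank ∂_1 = 6, rank ∂_2 = 0 ⇒ b_1 = 9 − 6 − 0 = 3. So H_1 = Z^3.

H_0 = Z,  H_1 = Z^3.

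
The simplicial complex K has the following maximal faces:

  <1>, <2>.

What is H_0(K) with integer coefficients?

Take the total order 1 < 2 on the vertex set. Then K (dimension 0) consists of the simplices:

  0-simplices (2): [1], [2]

so the chain groups are C_0 ≅ Z^2.

Now H_k = ker ∂_k / im ∂_{k+1}, so:

  H_0: rank C_0 − rank ∂_1 = 2 − 0 = 2, and there is no ∂_1, so H_0 ≅ Z^2.

H_0 ≅ Z^2.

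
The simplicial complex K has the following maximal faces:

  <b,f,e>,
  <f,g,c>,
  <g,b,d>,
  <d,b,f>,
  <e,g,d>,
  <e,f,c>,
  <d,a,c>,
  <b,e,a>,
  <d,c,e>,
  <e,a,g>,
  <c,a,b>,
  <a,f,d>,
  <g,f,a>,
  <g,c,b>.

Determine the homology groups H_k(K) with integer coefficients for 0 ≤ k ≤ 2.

H_0 = Z,  H_1 = Z^2,  H_2 = Z.

We work with the vertex ordering a < b < c < d < e < f < g. The simplices of K, each written with vertices in increasing order, are:

  0-simplices (7): a, b, c, d, e, f, g
  1-simplices (21): ab, ac, ad, ae, af, ag, bc, bd, be, bf, bg, cd, ce, cf, cg, de, df, dg, ef, eg, fg
  2-simplices (14): abc, abe, acd, adf, aeg, afg, bcg, bdf, bdg, bef, cde, cef, cfg, deg

Hence C_0 ≅ Z^7, C_1 ≅ Z^21, C_2 ≅ Z^14.

Boundary ∂_1: C_1 → C_0 sends each edge [p,q] (with p < q) to q − p. For instance
  ∂be = e − b.
The 7×21 boundary matrix has rank 6 and Smith normal form diag(1,1,1,1,1,1).

∂_2: C_2 → C_1 maps a triangle to the signed sum of its edges. For instance
  ∂deg = eg − dg + de,
  ∂afg = fg − ag + af.
As a 21×14 matrix over Z this has rank 13, with invariant factors (1,1,1,1,1,1,1,1,1,1,1,1,1).

Now H_k = ker ∂_k / im ∂_{k+1}, so:

  H_0: rank C_0 − rank ∂_1 = 7 − 6 = 1, and the invariant factors of ∂_1 are all 1, so H_0 ≅ Z.
  H_1: rank ker ∂_1 − rank ∂_2 = (21 − 6) − 13 = 2, and the invariant factors of ∂_2 are all 1, so H_1 ≅ Z^2.
  H_2: rank ker ∂_2 − rank ∂_3 = (14 − 13) − 0 = 1, and there is no ∂_3, so H_2 ≅ Z.

As a check, the Euler characteristic is 7 − 21 + 14 = 0, which agrees with 1 − 2 + 1 = 0.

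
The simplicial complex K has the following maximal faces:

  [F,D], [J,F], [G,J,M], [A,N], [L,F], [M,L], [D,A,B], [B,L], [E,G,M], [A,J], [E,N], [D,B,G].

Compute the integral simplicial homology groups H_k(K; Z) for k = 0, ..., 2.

H_0 = Z,  H_1 = Z^5,  H_2 = 0.

Take the total order A < B < D < E < F < G < J < L < M < N on the vertex set. Then K (dimension 2) consists of the simplices:

  0-simplices (10): A, B, D, E, F, G, J, L, M, N
  1-simplices (18): AB, AD, AJ, AN, BD, BG, BL, DF, DG, EG, EM, EN, FJ, FL, GJ, GM, JM, LM
  2-simplices (4): ABD, BDG, EGM, GJM

Hence C_0 ≅ Z^10, C_1 ≅ Z^18, C_2 ≅ Z^4.

∂_1: C_1 → C_0 sends each edge [p,q] (with p < q) to q − p.
This gives a 10×18 integer matrix of rank 9; reducing to Smith normal form yields diagonal entries (1,1,1,1,1,1,1,1,1).

The boundary map ∂_2: C_2 → C_1 maps a triangle to the signed sum of its edges. For instance
  ∂EGM = GM − EM + EG,
  ∂ABD = BD − AD + AB.
As a 18×4 matrix over Z this has rank 4, with invariant factors (1,1,1,1).

From H_k ≅ ker(∂_k) / im(∂_{k+1}) we obtain:

  H_0: rank C_0 − rank ∂_1 = 10 − 9 = 1, and the invariant factors of ∂_1 are all 1, so H_0 ≅ Z.
  H_1: rank ker ∂_1 − rank ∂_2 = (18 − 9) − 4 = 5, and the invariant factors of ∂_2 are all 1, so H_1 ≅ Z^5.
  H_2: rank ker ∂_2 − rank ∂_3 = (4 − 4) − 0 = 0, and there is no ∂_3, so H_2 ≅ 0.

As a check, the Euler characteristic is 10 − 18 + 4 = -4, which agrees with 1 − 5 + 0 = -4.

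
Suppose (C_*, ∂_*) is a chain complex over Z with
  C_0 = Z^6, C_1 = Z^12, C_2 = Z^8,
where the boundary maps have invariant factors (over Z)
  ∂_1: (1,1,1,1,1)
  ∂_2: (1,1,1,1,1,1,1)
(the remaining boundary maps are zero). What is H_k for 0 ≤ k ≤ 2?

H_0 = Z,  H_1 = 0,  H_2 = Z.

H_0: b_0 = 6 − 0 − 5 = 1; torsion from ∂_1 factors > 1: none. So H_0 = Z.
H_1: b_1 = 12 − 5 − 7 = 0; torsion from ∂_2 factors > 1: none. So H_1 = 0.
H_2: b_2 = 8 − 7 − 0 = 1; torsion from ∂_3 factors > 1: none. So H_2 = Z.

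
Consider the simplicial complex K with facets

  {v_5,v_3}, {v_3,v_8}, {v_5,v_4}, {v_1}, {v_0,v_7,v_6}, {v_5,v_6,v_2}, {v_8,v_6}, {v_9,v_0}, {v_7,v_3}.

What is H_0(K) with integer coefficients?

We work with the vertex ordering v_0 < v_1 < v_2 < v_3 < v_4 < v_5 < v_6 < v_7 < v_8 < v_9. The simplices of K, each written with vertices in increasing order, are:

  0-simplices (10): [v_0], [v_1], [v_2], [v_3], [v_4], [v_5], [v_6], [v_7], [v_8], [v_9]
  1-simplices (12): [v_0,v_6], [v_0,v_7], [v_0,v_9], [v_2,v_5], [v_2,v_6], [v_3,v_5], [v_3,v_7], [v_3,v_8], [v_4,v_5], [v_5,v_6], [v_6,v_7], [v_6,v_8]
  2-simplices (2): [v_0,v_6,v_7], [v_2,v_5,v_6]

so the chain groups are C_0 ≅ Z^10, C_1 ≅ Z^12, C_2 ≅ Z^2.

∂_1: C_1 → C_0 sends each edge [p,q] (with p < q) to q − p.
As a 10×12 matrix over Z this has rank 8, with invariant factors (1,1,1,1,1,1,1,1).

The boundary map ∂_2: C_2 → C_1 sends each 2-simplex [p,q,r] to [q,r] − [p,r] + [p,q]. For instance
  ∂[v_2,v_5,v_6] = [v_5,v_6] − [v_2,v_6] + [v_2,v_5],
  ∂[v_0,v_6,v_7] = [v_6,v_7] − [v_0,v_7] + [v_0,v_6].
As a 12×2 matrix over Z this has rank 2, with invariant factors (1,1).

Computing H_k = (kernel of ∂_k) / (image of ∂_{k+1}):

  H_0: rank C_0 − rank ∂_1 = 10 − 8 = 2, and the invariant factors of ∂_1 are all 1, so H_0 = Z^2.

H_0 ≅ Z^2.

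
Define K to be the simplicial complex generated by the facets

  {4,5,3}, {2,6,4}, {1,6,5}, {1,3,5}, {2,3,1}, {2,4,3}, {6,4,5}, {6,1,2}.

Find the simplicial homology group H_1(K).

Fix the vertex order 1 < 2 < 3 < 4 < 5 < 6 and write every simplex with vertices in increasing order. Then dim K = 2 and the simplices of K are:

  0-simplices (6): [1], [2], [3], [4], [5], [6]
  1-simplices (12): [1,2], [1,3], [1,5], [1,6], [2,3], [2,4], [2,6], [3,4], [3,5], [4,5], [4,6], [5,6]
  2-simplices (8): [1,2,3], [1,2,6], [1,3,5], [1,5,6], [2,3,4], [2,4,6], [3,4,5], [4,5,6]

Hence C_0 ≅ Z^6, C_1 ≅ Z^12, C_2 ≅ Z^8.

Boundary ∂_1: C_1 → C_0 maps an edge to its endpoints' difference, ∂[p,q] = q − p. For instance
  ∂[3,4] = [4] − [3].
This gives a 6×12 integer matrix of rank 5; reducing to Smith normal form yields diagonal entries (1,1,1,1,1).

Boundary ∂_2: C_2 → C_1 acts by ∂[p,q,r] = [q,r] − [p,r] + [p,q]. For instance
  ∂[1,3,5] = [3,5] − [1,5] + [1,3],
  ∂[4,5,6] = [5,6] − [4,6] + [4,5].
As a 12×8 matrix over Z this has rank 7, with invariant factors (1,1,1,1,1,1,1).

Now H_k = ker ∂_k / im ∂_{k+1}, so:

  H_1: rank ker ∂_1 − rank ∂_2 = (12 − 5) − 7 = 0, and the invariant factors of ∂_2 are all 1, so H_1 = 0.

H_1 = 0.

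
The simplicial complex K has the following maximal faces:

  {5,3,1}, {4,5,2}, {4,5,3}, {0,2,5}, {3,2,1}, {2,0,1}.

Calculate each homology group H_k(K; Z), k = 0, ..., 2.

Take the total order 0 < 1 < 2 < 3 < 4 < 5 on the vertex set. Then K (dimension 2) consists of the simplices:

  0-simplices (6): [0], [1], [2], [3], [4], [5]
  1-simplices (12): [0,1], [0,2], [0,5], [1,2], [1,3], [1,5], [2,3], [2,4], [2,5], [3,4], [3,5], [4,5]
  2-simplices (6): [0,1,2], [0,2,5], [1,2,3], [1,3,5], [2,4,5], [3,4,5]

Hence C_0 ≅ Z^6, C_1 ≅ Z^12, C_2 ≅ Z^6.

The boundary map ∂_1: C_1 → C_0 sends each edge [p,q] (with p < q) to q − p.
This gives a 6×12 integer matrix of rank 5; reducing to Smith normal form yields diagonal entries (1,1,1,1,1).

∂_2: C_2 → C_1 sends each 2-simplex [p,q,r] to [q,r] − [p,r] + [p,q]. For instance
  ∂[1,2,3] = [2,3] − [1,3] + [1,2],
  ∂[3,4,5] = [4,5] − [3,5] + [3,4].
The resulting 12×6 matrix has rank 6, and its Smith normal form has invariant factors (1,1,1,1,1,1).

Reading off H_k = ker ∂_k / im ∂_{k+1}:

  H_0: rank C_0 − rank ∂_1 = 6 − 5 = 1, and the invariant factors of ∂_1 are all 1, so H_0 = Z.
  H_1: rank ker ∂_1 − rank ∂_2 = (12 − 5) − 6 = 1, and the invariant factors of ∂_2 are all 1, so H_1 = Z.
  H_2: rank ker ∂_2 − rank ∂_3 = (6 − 6) − 0 = 0, and there is no ∂_3, so H_2 = 0.

H_0 = Z,  H_1 = Z,  H_2 = 0.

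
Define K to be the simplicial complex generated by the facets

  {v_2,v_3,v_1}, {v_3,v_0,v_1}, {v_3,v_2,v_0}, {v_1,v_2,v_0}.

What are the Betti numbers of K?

b_0 = 1, b_1 = 0, b_2 = 1.

Fix the vertex order v_0 < v_1 < v_2 < v_3 and write every simplex with vertices in increasing order. Then dim K = 2 and the simplices of K are:

  0-simplices (4): [v_0], [v_1], [v_2], [v_3]
  1-simplices (6): [v_0,v_1], [v_0,v_2], [v_0,v_3], [v_1,v_2], [v_1,v_3], [v_2,v_3]
  2-simplices (4): [v_0,v_1,v_2], [v_0,v_1,v_3], [v_0,v_2,v_3], [v_1,v_2,v_3]

giving chain groups C_0 ≅ Z^4, C_1 ≅ Z^6, C_2 ≅ Z^4.

The boundary map ∂_1: C_1 → C_0 is given by ∂[p,q] = [q] − [p]. For instance
  ∂[v_1,v_2] = [v_2] − [v_1].
The 4×6 boundary matrix has rank 3 and Smith normal form diag(1,1,1).

∂_2: C_2 → C_1 maps a triangle to the signed sum of its edges. For instance
  ∂[v_1,v_2,v_3] = [v_2,v_3] − [v_1,v_3] + [v_1,v_2],
  ∂[v_0,v_1,v_2] = [v_1,v_2] − [v_0,v_2] + [v_0,v_1].
The resulting 6×4 matrix has rank 3, and its Smith normal form has invariant factors (1,1,1).

From H_k ≅ ker(∂_k) / im(∂_{k+1}) we obtain:

  H_0: rank C_0 − rank ∂_1 = 4 − 3 = 1, and the invariant factors of ∂_1 are all 1, so H_0 = Z.
  H_1: rank ker ∂_1 − rank ∂_2 = (6 − 3) − 3 = 0, and the invariant factors of ∂_2 are all 1, so H_1 = 0.
  H_2: rank ker ∂_2 − rank ∂_3 = (4 − 3) − 0 = 1, and there is no ∂_3, so H_2 = Z.

Hence the Betti numbers are b_0 = 1, b_1 = 0, b_2 = 1.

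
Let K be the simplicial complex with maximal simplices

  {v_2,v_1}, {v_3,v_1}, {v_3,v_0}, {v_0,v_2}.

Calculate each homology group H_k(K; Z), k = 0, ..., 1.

H_0 = Z,  H_1 = Z.

Take the total order v_0 < v_1 < v_2 < v_3 on the vertex set. Then K (dimension 1) consists of the simplices:

  0-simplices (4): [v_0], [v_1], [v_2], [v_3]
  1-simplices (4): [v_0,v_2], [v_0,v_3], [v_1,v_2], [v_1,v_3]

so the chain groups are C_0 ≅ Z^4, C_1 ≅ Z^4.

The boundary map ∂_1: C_1 → C_0 is given by ∂[p,q] = [q] − [p]. For instance
  ∂[v_1,v_3] = [v_3] − [v_1].
As a 4×4 matrix over Z this has rank 3, with invariant factors (1,1,1).

Reading off H_k = ker ∂_k / im ∂_{k+1}:

  H_0: rank C_0 − rank ∂_1 = 4 − 3 = 1, and the invariant factors of ∂_1 are all 1, so H_0 ≅ Z.
  H_1: rank ker ∂_1 − rank ∂_2 = (4 − 3) − 0 = 1, and there is no ∂_2, so H_1 ≅ Z.

(K is a triangulation of the circle S^1.)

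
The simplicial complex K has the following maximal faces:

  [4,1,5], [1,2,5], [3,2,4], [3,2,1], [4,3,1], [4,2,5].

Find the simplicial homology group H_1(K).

H_1 = 0.

Take the total order 1 < 2 < 3 < 4 < 5 on the vertex set. Then K (dimension 2) consists of the simplices:

  0-simplices (5): [1], [2], [3], [4], [5]
  1-simplices (9): [1,2], [1,3], [1,4], [1,5], [2,3], [2,4], [2,5], [3,4], [4,5]
  2-simplices (6): [1,2,3], [1,2,5], [1,3,4], [1,4,5], [2,3,4], [2,4,5]

so the chain groups are C_0 ≅ Z^5, C_1 ≅ Z^9, C_2 ≅ Z^6.

Boundary ∂_1: C_1 → C_0 maps an edge to its endpoints' difference, ∂[p,q] = q − p. For instance
  ∂[4,5] = [5] − [4].
The 5×9 boundary matrix has rank 4 and Smith normal form diag(1,1,1,1).

Boundary ∂_2: C_2 → C_1 maps a triangle to the signed sum of its edges. For instance
  ∂[1,4,5] = [4,5] − [1,5] + [1,4],
  ∂[2,3,4] = [3,4] − [2,4] + [2,3].
As a 9×6 matrix over Z this has rank 5, with invariant factors (1,1,1,1,1).

Reading off H_k = ker ∂_k / im ∂_{k+1}:

  H_1: rank ker ∂_1 − rank ∂_2 = (9 − 4) − 5 = 0, and the invariant factors of ∂_2 are all 1, so H_1 ≅ 0.

(K is a triangulation of the 2-sphere S^2.)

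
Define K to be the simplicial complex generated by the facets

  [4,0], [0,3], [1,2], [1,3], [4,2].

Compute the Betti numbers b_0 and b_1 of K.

Fix the vertex order 0 < 1 < 2 < 3 < 4 and write every simplex with vertices in increasing order. Then dim K = 1 and the simplices of K are:

  0-simplices (5): [0], [1], [2], [3], [4]
  1-simplices (5): [0,3], [0,4], [1,2], [1,3], [2,4]

giving chain groups C_0 ≅ Z^5, C_1 ≅ Z^5.

Boundary ∂_1: C_1 → C_0 is given by ∂[p,q] = [q] − [p].
As a 5×5 matrix over Z this has rank 4, with invariant factors (1,1,1,1).

Reading off H_k = ker ∂_k / im ∂_{k+1}:

  H_0: rank C_0 − rank ∂_1 = 5 − 4 = 1, and the invariant factors of ∂_1 are all 1, so H_0 = Z.
  H_1: rank ker ∂_1 − rank ∂_2 = (5 − 4) − 0 = 1, and there is no ∂_2, so H_1 = Z.

Hence the Betti numbers are b_0 = 1, b_1 = 1.

b_0 = 1, b_1 = 1.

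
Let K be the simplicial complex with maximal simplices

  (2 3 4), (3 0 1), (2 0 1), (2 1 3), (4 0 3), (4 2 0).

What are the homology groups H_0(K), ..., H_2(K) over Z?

H_0 = Z,  H_1 = 0,  H_2 = Z.

K has 5 vertices, 9 edges, 6 triangles.
rank ∂_0 = 0, rank ∂_1 = 4 ⇒ b_0 = 5 − 0 − 4 = 1; all invariant factors of ∂_1 are 1 so no torsion. So H_0 ≅ Z.
rank ∂_1 = 4, rank ∂_2 = 5 ⇒ b_1 = 9 − 4 − 5 = 0; all invariant factors of ∂_2 are 1 so no torsion. So H_1 ≅ 0.
rank ∂_2 = 5, rank ∂_3 = 0 ⇒ b_2 = 6 − 5 − 0 = 1. So H_2 ≅ Z.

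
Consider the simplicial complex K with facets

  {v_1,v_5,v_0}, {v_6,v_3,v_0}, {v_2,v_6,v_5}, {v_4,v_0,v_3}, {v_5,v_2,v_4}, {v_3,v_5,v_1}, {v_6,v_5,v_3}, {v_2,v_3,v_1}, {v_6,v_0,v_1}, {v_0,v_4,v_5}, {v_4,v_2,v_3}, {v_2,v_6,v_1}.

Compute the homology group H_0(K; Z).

H_0 = Z.

Take the total order v_0 < v_1 < v_2 < v_3 < v_4 < v_5 < v_6 on the vertex set. Then K (dimension 2) consists of the simplices:

  0-simplices (7): [v_0], [v_1], [v_2], [v_3], [v_4], [v_5], [v_6]
  1-simplices (18): (18 of them)
  2-simplices (12): (12 of them)

Hence C_0 ≅ Z^7, C_1 ≅ Z^18, C_2 ≅ Z^12.

The boundary map ∂_1: C_1 → C_0 maps an edge to its endpoints' difference, ∂[p,q] = q − p.
The 7×18 boundary matrix has rank 6 and Smith normal form diag(1,1,1,1,1,1).

∂_2: C_2 → C_1 acts by ∂[p,q,r] = [q,r] − [p,r] + [p,q]. For instance
  ∂[v_2,v_5,v_6] = [v_5,v_6] − [v_2,v_6] + [v_2,v_5],
  ∂[v_0,v_3,v_4] = [v_3,v_4] − [v_0,v_4] + [v_0,v_3].
The resulting 18×12 matrix has rank 12, and its Smith normal form has invariant factors (1,1,1,1,1,1,1,1,1,1,1,2).

From H_k ≅ ker(∂_k) / im(∂_{k+1}) we obtain:

  H_0: rank C_0 − rank ∂_1 = 7 − 6 = 1, and the invariant factors of ∂_1 are all 1, so H_0 = Z.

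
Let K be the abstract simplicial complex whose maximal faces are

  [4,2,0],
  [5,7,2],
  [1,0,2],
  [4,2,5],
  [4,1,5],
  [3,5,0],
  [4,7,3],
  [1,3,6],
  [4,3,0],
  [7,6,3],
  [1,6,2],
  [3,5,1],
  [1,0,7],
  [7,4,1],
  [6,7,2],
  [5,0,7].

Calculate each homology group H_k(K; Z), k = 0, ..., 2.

Fix the vertex order 0 < 1 < 2 < 3 < 4 < 5 < 6 < 7 and write every simplex with vertices in increasing order. Then dim K = 2 and the simplices of K are:

  0-simplices (8): [0], [1], [2], [3], [4], [5], [6], [7]
  1-simplices (24): (24 of them)
  2-simplices (16): [0,1,2], [0,1,7], [0,2,4], [0,3,4], [0,3,5], [0,5,7], [1,2,6], [1,3,5], [1,3,6], [1,4,5], [1,4,7], [2,4,5], [2,5,7], [2,6,7], [3,4,7], [3,6,7]

Hence C_0 ≅ Z^8, C_1 ≅ Z^24, C_2 ≅ Z^16.

Boundary ∂_1: C_1 → C_0 is given by ∂[p,q] = [q] − [p].
The resulting 8×24 matrix has rank 7, and its Smith normal form has invariant factors (1,1,1,1,1,1,1).

Boundary ∂_2: C_2 → C_1 sends each 2-simplex [p,q,r] to [q,r] − [p,r] + [p,q]. For instance
  ∂[2,6,7] = [6,7] − [2,7] + [2,6],
  ∂[2,4,5] = [4,5] − [2,5] + [2,4].
The 24×16 boundary matrix has rank 15 and Smith normal form diag(1,1,1,1,1,1,1,1,1,1,1,1,1,1,1).

From H_k ≅ ker(∂_k) / im(∂_{k+1}) we obtain:

  H_0: rank C_0 − rank ∂_1 = 8 − 7 = 1, and the invariant factors of ∂_1 are all 1, so H_0 ≅ Z.
  H_1: rank ker ∂_1 − rank ∂_2 = (24 − 7) − 15 = 2, and the invariant factors of ∂_2 are all 1, so H_1 ≅ Z^2.
  H_2: rank ker ∂_2 − rank ∂_3 = (16 − 15) − 0 = 1, and there is no ∂_3, so H_2 ≅ Z.

H_0 = Z,  H_1 = Z^2,  H_2 = Z.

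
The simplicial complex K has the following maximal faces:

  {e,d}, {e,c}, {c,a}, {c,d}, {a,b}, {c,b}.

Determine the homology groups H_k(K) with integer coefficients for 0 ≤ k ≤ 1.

H_0 ≅ Z,  H_1 ≅ Z^2.

K has 5 vertices, 6 edges.
rank ∂_0 = 0, rank ∂_1 = 4 ⇒ b_0 = 5 − 0 − 4 = 1; all invariant factors of ∂_1 are 1 so no torsion. So H_0 = Z.
rank ∂_1 = 4, rank ∂_2 = 0 ⇒ b_1 = 6 − 4 − 0 = 2. So H_1 = Z^2.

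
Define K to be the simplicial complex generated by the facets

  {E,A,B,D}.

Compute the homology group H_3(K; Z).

Fix the vertex order A < B < D < E and write every simplex with vertices in increasing order. Then dim K = 3 and the simplices of K are:

  0-simplices (4): A, B, D, E
  1-simplices (6): AB, AD, AE, BD, BE, DE
  2-simplices (4): ABD, ABE, ADE, BDE
  3-simplices (1): ABDE

so the chain groups are C_0 ≅ Z^4, C_1 ≅ Z^6, C_2 ≅ Z^4, C_3 ≅ Z^1.

Boundary ∂_1: C_1 → C_0 maps an edge to its endpoints' difference, ∂[p,q] = q − p.
The resulting 4×6 matrix has rank 3, and its Smith normal form has invariant factors (1,1,1).

Boundary ∂_2: C_2 → C_1 acts by ∂[p,q,r] = [q,r] − [p,r] + [p,q]. For instance
  ∂BDE = DE − BE + BD,
  ∂ABE = BE − AE + AB.
The 6×4 boundary matrix has rank 3 and Smith normal form diag(1,1,1).

Boundary ∂_3: C_3 → C_2 sends each 3-simplex σ to the alternating sum Σ_i (−1)^i (σ with its i-th vertex removed). For instance
  ∂ABDE = BDE − ADE + ABE − ABD.
The 4×1 boundary matrix has rank 1 and Smith normal form diag(1).

Now H_k = ker ∂_k / im ∂_{k+1}, so:

  H_3: rank ker ∂_3 − rank ∂_4 = (1 − 1) − 0 = 0, and there is no ∂_4, so H_3 ≅ 0.

(K is a triangulation of the 3-simplex.)

H_3 ≅ 0.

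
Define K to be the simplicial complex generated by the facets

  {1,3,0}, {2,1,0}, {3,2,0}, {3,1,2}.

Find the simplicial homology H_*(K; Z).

H_0 = Z,  H_1 = 0,  H_2 = Z.

Order the vertices as 0 < 1 < 2 < 3. Listing each simplex with vertices in this order, K has dimension 2 with simplices:

  0-simplices (4): [0], [1], [2], [3]
  1-simplices (6): [0,1], [0,2], [0,3], [1,2], [1,3], [2,3]
  2-simplices (4): [0,1,2], [0,1,3], [0,2,3], [1,2,3]

giving chain groups C_0 ≅ Z^4, C_1 ≅ Z^6, C_2 ≅ Z^4.

The boundary map ∂_1: C_1 → C_0 sends each edge [p,q] (with p < q) to q − p.
The resulting 4×6 matrix has rank 3, and its Smith normal form has invariant factors (1,1,1).

∂_2: C_2 → C_1 acts by ∂[p,q,r] = [q,r] − [p,r] + [p,q]. For instance
  ∂[0,2,3] = [2,3] − [0,3] + [0,2],
  ∂[1,2,3] = [2,3] − [1,3] + [1,2].
The 6×4 boundary matrix has rank 3 and Smith normal form diag(1,1,1).

Computing H_k = (kernel of ∂_k) / (image of ∂_{k+1}):

  H_0: rank C_0 − rank ∂_1 = 4 − 3 = 1, and the invariant factors of ∂_1 are all 1, so H_0 = Z.
  H_1: rank ker ∂_1 − rank ∂_2 = (6 − 3) − 3 = 0, and the invariant factors of ∂_2 are all 1, so H_1 = 0.
  H_2: rank ker ∂_2 − rank ∂_3 = (4 − 3) − 0 = 1, and there is no ∂_3, so H_2 = Z.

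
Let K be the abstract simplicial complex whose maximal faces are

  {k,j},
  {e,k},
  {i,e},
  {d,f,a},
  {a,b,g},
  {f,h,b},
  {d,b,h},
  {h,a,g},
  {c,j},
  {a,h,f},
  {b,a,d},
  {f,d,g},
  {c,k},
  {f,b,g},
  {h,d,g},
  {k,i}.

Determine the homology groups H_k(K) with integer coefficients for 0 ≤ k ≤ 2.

Take the total order a < b < c < d < e < f < g < h < i < j < k on the vertex set. Then K (dimension 2) consists of the simplices:

  0-simplices (11): a, b, c, d, e, f, g, h, i, j, k
  1-simplices (21): ab, ad, af, ag, ah, bd, bf, bg, bh, cj, ck, df, dg, dh, ei, ek, fg, fh, gh, ik, jk
  2-simplices (10): abd, abg, adf, afh, agh, bdh, bfg, bfh, dfg, dgh

so the chain groups are C_0 ≅ Z^11, C_1 ≅ Z^21, C_2 ≅ Z^10.

Boundary ∂_1: C_1 → C_0 maps an edge to its endpoints' difference, ∂[p,q] = q − p.
This gives a 11×21 integer matrix of rank 9; reducing to Smith normal form yields diagonal entries (1,1,1,1,1,1,1,1,1).

The boundary map ∂_2: C_2 → C_1 sends each 2-simplex [p,q,r] to [q,r] − [p,r] + [p,q]. For instance
  ∂bfh = fh − bh + bf,
  ∂dgh = gh − dh + dg.
The 21×10 boundary matrix has rank 10 and Smith normal form diag(1,1,1,1,1,1,1,1,1,2).

From H_k ≅ ker(∂_k) / im(∂_{k+1}) we obtain:

  H_0: rank C_0 − rank ∂_1 = 11 − 9 = 2, and the invariant factors of ∂_1 are all 1, so H_0 = Z^2.
  H_1: rank ker ∂_1 − rank ∂_2 = (21 − 9) − 10 = 2, and ∂_2 has invariant factor 2 > 1, so H_1 = Z^2 ⊕ Z/2.
  H_2: rank ker ∂_2 − rank ∂_3 = (10 − 10) − 0 = 0, and there is no ∂_3, so H_2 = 0.

As a check, the Euler characteristic is 11 − 21 + 10 = 0, which agrees with 2 − 2 + 0 = 0.
(K is a triangulation of the disjoint union of a wedge of 2 circles and the real projective plane RP^2.)

H_0 = Z^2,  H_1 = Z^2 ⊕ Z/2,  H_2 = 0.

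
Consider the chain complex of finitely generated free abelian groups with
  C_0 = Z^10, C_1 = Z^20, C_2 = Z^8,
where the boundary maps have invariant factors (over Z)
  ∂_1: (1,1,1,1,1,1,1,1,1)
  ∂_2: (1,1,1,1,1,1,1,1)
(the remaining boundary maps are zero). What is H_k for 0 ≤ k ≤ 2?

H_0 ≅ Z,  H_1 ≅ Z^3,  H_2 = 0.

H_0: b_0 = 10 − 0 − 9 = 1; torsion from ∂_1 factors > 1: none. So H_0 ≅ Z.
H_1: b_1 = 20 − 9 − 8 = 3; torsion from ∂_2 factors > 1: none. So H_1 ≅ Z^3.
H_2: b_2 = 8 − 8 − 0 = 0; torsion from ∂_3 factors > 1: none. So H_2 ≅ 0.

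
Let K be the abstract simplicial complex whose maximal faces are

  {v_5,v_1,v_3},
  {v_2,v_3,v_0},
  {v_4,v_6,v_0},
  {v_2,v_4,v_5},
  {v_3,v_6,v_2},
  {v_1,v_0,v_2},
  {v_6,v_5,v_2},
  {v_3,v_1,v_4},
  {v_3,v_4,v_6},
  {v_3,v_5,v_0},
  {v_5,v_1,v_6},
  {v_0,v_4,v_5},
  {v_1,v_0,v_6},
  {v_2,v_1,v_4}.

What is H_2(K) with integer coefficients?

H_2 = Z.

We work with the vertex ordering v_0 < v_1 < v_2 < v_3 < v_4 < v_5 < v_6. The simplices of K, each written with vertices in increasing order, are:

  0-simplices (7): [v_0], [v_1], [v_2], [v_3], [v_4], [v_5], [v_6]
  1-simplices (21): (21 of them)
  2-simplices (14): (14 of them)

Hence C_0 ≅ Z^7, C_1 ≅ Z^21, C_2 ≅ Z^14.

Boundary ∂_1: C_1 → C_0 maps an edge to its endpoints' difference, ∂[p,q] = q − p. For instance
  ∂[v_1,v_5] = [v_5] − [v_1].
As a 7×21 matrix over Z this has rank 6, with invariant factors (1,1,1,1,1,1).

The boundary map ∂_2: C_2 → C_1 acts by ∂[p,q,r] = [q,r] − [p,r] + [p,q]. For instance
  ∂[v_0,v_4,v_6] = [v_4,v_6] − [v_0,v_6] + [v_0,v_4],
  ∂[v_3,v_4,v_6] = [v_4,v_6] − [v_3,v_6] + [v_3,v_4].
This gives a 21×14 integer matrix of rank 13; reducing to Smith normal form yields diagonal entries (1,1,1,1,1,1,1,1,1,1,1,1,1).

Reading off H_k = ker ∂_k / im ∂_{k+1}:

  H_2: rank ker ∂_2 − rank ∂_3 = (14 − 13) − 0 = 1, and there is no ∂_3, so H_2 = Z.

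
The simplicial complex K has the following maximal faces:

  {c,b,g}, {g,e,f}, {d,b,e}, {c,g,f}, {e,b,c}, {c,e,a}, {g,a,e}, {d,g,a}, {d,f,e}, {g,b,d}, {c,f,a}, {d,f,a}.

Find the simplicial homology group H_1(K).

Order the vertices as a < b < c < d < e < f < g. Listing each simplex with vertices in this order, K has dimension 2 with simplices:

  0-simplices (7): a, b, c, d, e, f, g
  1-simplices (18): ac, ad, ae, af, ag, bc, bd, be, bg, ce, cf, cg, de, df, dg, ef, eg, fg
  2-simplices (12): ace, acf, adf, adg, aeg, bce, bcg, bde, bdg, cfg, def, efg

giving chain groups C_0 ≅ Z^7, C_1 ≅ Z^18, C_2 ≅ Z^12.

Boundary ∂_1: C_1 → C_0 is given by ∂[p,q] = [q] − [p]. For instance
  ∂bg = g − b.
The resulting 7×18 matrix has rank 6, and its Smith normal form has invariant factors (1,1,1,1,1,1).

∂_2: C_2 → C_1 acts by ∂[p,q,r] = [q,r] − [p,r] + [p,q]. For instance
  ∂adf = df − af + ad,
  ∂bde = de − be + bd.
The resulting 18×12 matrix has rank 12, and its Smith normal form has invariant factors (1,1,1,1,1,1,1,1,1,1,1,2).

Reading off H_k = ker ∂_k / im ∂_{k+1}:

  H_1: rank ker ∂_1 − rank ∂_2 = (18 − 6) − 12 = 0, and ∂_2 has invariant factor 2 > 1, so H_1 = Z/2Z.

H_1 ≅ Z/2Z.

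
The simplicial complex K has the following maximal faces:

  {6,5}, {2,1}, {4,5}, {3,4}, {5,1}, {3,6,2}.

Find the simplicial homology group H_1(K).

Order the vertices as 1 < 2 < 3 < 4 < 5 < 6. Listing each simplex with vertices in this order, K has dimension 2 with simplices:

  0-simplices (6): [1], [2], [3], [4], [5], [6]
  1-simplices (8): [1,2], [1,5], [2,3], [2,6], [3,4], [3,6], [4,5], [5,6]
  2-simplices (1): [2,3,6]

Hence C_0 ≅ Z^6, C_1 ≅ Z^8, C_2 ≅ Z^1.

Boundary ∂_1: C_1 → C_0 sends each edge [p,q] (with p < q) to q − p. For instance
  ∂[3,4] = [4] − [3].
The resulting 6×8 matrix has rank 5, and its Smith normal form has invariant factors (1,1,1,1,1).

Boundary ∂_2: C_2 → C_1 maps a triangle to the signed sum of its edges. For instance
  ∂[2,3,6] = [3,6] − [2,6] + [2,3].
The resulting 8×1 matrix has rank 1, and its Smith normal form has invariant factors (1).

Now H_k = ker ∂_k / im ∂_{k+1}, so:

  H_1: rank ker ∂_1 − rank ∂_2 = (8 − 5) − 1 = 2, and the invariant factors of ∂_2 are all 1, so H_1 ≅ Z^2.

H_1 ≅ Z^2.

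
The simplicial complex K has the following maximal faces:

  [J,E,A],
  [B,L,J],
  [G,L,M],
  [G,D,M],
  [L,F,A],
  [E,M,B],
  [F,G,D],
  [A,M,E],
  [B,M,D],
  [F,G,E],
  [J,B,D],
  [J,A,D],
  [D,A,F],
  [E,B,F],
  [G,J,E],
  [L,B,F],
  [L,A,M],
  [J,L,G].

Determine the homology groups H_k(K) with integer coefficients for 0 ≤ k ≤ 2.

H_0 ≅ Z,  H_1 ≅ Z^2,  H_2 ≅ Z.

Take the total order A < B < D < E < F < G < J < L < M on the vertex set. Then K (dimension 2) consists of the simplices:

  0-simplices (9): A, B, D, E, F, G, J, L, M
  1-simplices (27): AD, AE, AF, AJ, AL, AM, BD, BE, BF, BJ, BL, BM, DF, DG, DJ, DM, EF, EG, EJ, EM, FG, FL, GJ, GL, GM, JL, LM
  2-simplices (18): ADF, ADJ, AEJ, AEM, AFL, ALM, BDJ, BDM, BEF, BEM, BFL, BJL, DFG, DGM, EFG, EGJ, GJL, GLM

giving chain groups C_0 ≅ Z^9, C_1 ≅ Z^27, C_2 ≅ Z^18.

Boundary ∂_1: C_1 → C_0 maps an edge to its endpoints' difference, ∂[p,q] = q − p.
This gives a 9×27 integer matrix of rank 8; reducing to Smith normal form yields diagonal entries (1,1,1,1,1,1,1,1).

∂_2: C_2 → C_1 sends each 2-simplex [p,q,r] to [q,r] − [p,r] + [p,q]. For instance
  ∂ALM = LM − AM + AL,
  ∂ADJ = DJ − AJ + AD.
As a 27×18 matrix over Z this has rank 17, with invariant factors (1,1,1,1,1,1,1,1,1,1,1,1,1,1,1,1,1).

From H_k ≅ ker(∂_k) / im(∂_{k+1}) we obtain:

  H_0: rank C_0 − rank ∂_1 = 9 − 8 = 1, and the invariant factors of ∂_1 are all 1, so H_0 ≅ Z.
  H_1: rank ker ∂_1 − rank ∂_2 = (27 − 8) − 17 = 2, and the invariant factors of ∂_2 are all 1, so H_1 ≅ Z^2.
  H_2: rank ker ∂_2 − rank ∂_3 = (18 − 17) − 0 = 1, and there is no ∂_3, so H_2 ≅ Z.

(K is a triangulation of the torus T^2.)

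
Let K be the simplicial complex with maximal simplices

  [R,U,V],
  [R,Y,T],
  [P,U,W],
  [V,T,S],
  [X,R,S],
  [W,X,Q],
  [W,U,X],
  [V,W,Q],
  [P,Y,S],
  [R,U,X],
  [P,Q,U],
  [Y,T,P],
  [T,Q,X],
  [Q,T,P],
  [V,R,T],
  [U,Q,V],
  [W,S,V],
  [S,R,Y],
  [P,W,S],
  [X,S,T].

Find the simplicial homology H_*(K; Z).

H_0 ≅ Z,  H_1 ≅ Z ⊕ Z/2Z,  H_2 = 0.

We work with the vertex ordering P < Q < R < S < T < U < V < W < X < Y. The simplices of K, each written with vertices in increasing order, are:

  0-simplices (10): P, Q, R, S, T, U, V, W, X, Y
  1-simplices (30): PQ, PS, PT, PU, PW, PY, QT, QU, QV, QW, QX, RS, RT, RU, RV, RX, RY, ST, SV, SW, SX, SY, TV, TX, TY, UV, UW, UX, VW, WX
  2-simplices (20): PQT, PQU, PSW, PSY, PTY, PUW, QTX, QUV, QVW, QWX, RSX, RSY, RTV, RTY, RUV, RUX, STV, STX, SVW, UWX

so the chain groups are C_0 ≅ Z^10, C_1 ≅ Z^30, C_2 ≅ Z^20.

The boundary map ∂_1: C_1 → C_0 sends each edge [p,q] (with p < q) to q − p. For instance
  ∂SW = W − S.
The resulting 10×30 matrix has rank 9, and its Smith normal form has invariant factors (1,1,1,1,1,1,1,1,1).

Boundary ∂_2: C_2 → C_1 sends each 2-simplex [p,q,r] to [q,r] − [p,r] + [p,q]. For instance
  ∂STX = TX − SX + ST,
  ∂QVW = VW − QW + QV.
This gives a 30×20 integer matrix of rank 20; reducing to Smith normal form yields diagonal entries (1,1,1,1,1,1,1,1,1,1,1,1,1,1,1,1,1,1,1,2).

From H_k ≅ ker(∂_k) / im(∂_{k+1}) we obtain:

  H_0: rank C_0 − rank ∂_1 = 10 − 9 = 1, and the invariant factors of ∂_1 are all 1, so H_0 ≅ Z.
  H_1: rank ker ∂_1 − rank ∂_2 = (30 − 9) − 20 = 1, and ∂_2 has invariant factor 2 > 1, so H_1 ≅ Z ⊕ Z/2Z.
  H_2: rank ker ∂_2 − rank ∂_3 = (20 − 20) − 0 = 0, and there is no ∂_3, so H_2 ≅ 0.

(K is a triangulation of the Klein bottle.)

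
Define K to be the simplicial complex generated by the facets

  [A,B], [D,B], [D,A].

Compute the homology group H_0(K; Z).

K has 3 vertices, 3 edges.
rank ∂_0 = 0, rank ∂_1 = 2 ⇒ b_0 = 3 − 0 − 2 = 1; all invariant factors of ∂_1 are 1 so no torsion. So H_0 = Z.

H_0 = Z.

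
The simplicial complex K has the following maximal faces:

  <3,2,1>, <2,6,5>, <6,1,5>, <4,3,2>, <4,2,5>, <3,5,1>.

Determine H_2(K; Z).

We work with the vertex ordering 1 < 2 < 3 < 4 < 5 < 6. The simplices of K, each written with vertices in increasing order, are:

  0-simplices (6): [1], [2], [3], [4], [5], [6]
  1-simplices (12): [1,2], [1,3], [1,5], [1,6], [2,3], [2,4], [2,5], [2,6], [3,4], [3,5], [4,5], [5,6]
  2-simplices (6): [1,2,3], [1,3,5], [1,5,6], [2,3,4], [2,4,5], [2,5,6]

giving chain groups C_0 ≅ Z^6, C_1 ≅ Z^12, C_2 ≅ Z^6.

∂_1: C_1 → C_0 sends each edge [p,q] (with p < q) to q − p. For instance
  ∂[1,2] = [2] − [1].
This gives a 6×12 integer matrix of rank 5; reducing to Smith normal form yields diagonal entries (1,1,1,1,1).

∂_2: C_2 → C_1 acts by ∂[p,q,r] = [q,r] − [p,r] + [p,q]. For instance
  ∂[1,5,6] = [5,6] − [1,6] + [1,5],
  ∂[2,3,4] = [3,4] − [2,4] + [2,3].
This gives a 12×6 integer matrix of rank 6; reducing to Smith normal form yields diagonal entries (1,1,1,1,1,1).

Reading off H_k = ker ∂_k / im ∂_{k+1}:

  H_2: rank ker ∂_2 − rank ∂_3 = (6 − 6) − 0 = 0, and there is no ∂_3, so H_2 ≅ 0.

H_2 ≅ 0.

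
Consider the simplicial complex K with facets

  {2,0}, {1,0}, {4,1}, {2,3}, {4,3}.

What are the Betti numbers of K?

b_0 = 1, b_1 = 1.

We work with the vertex ordering 0 < 1 < 2 < 3 < 4. The simplices of K, each written with vertices in increasing order, are:

  0-simplices (5): [0], [1], [2], [3], [4]
  1-simplices (5): [0,1], [0,2], [1,4], [2,3], [3,4]

giving chain groups C_0 ≅ Z^5, C_1 ≅ Z^5.

∂_1: C_1 → C_0 is given by ∂[p,q] = [q] − [p].
This gives a 5×5 integer matrix of rank 4; reducing to Smith normal form yields diagonal entries (1,1,1,1).

Computing H_k = (kernel of ∂_k) / (image of ∂_{k+1}):

  H_0: rank C_0 − rank ∂_1 = 5 − 4 = 1, and the invariant factors of ∂_1 are all 1, so H_0 = Z.
  H_1: rank ker ∂_1 − rank ∂_2 = (5 − 4) − 0 = 1, and there is no ∂_2, so H_1 = Z.

Hence the Betti numbers are b_0 = 1, b_1 = 1.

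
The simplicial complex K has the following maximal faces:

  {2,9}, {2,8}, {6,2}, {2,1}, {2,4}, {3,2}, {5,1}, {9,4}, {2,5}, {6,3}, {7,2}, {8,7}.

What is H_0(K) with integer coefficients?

K has 9 vertices, 12 edges.
rank ∂_0 = 0, rank ∂_1 = 8 ⇒ b_0 = 9 − 0 − 8 = 1; all invariant factors of ∂_1 are 1 so no torsion. So H_0 ≅ Z.

H_0 ≅ Z.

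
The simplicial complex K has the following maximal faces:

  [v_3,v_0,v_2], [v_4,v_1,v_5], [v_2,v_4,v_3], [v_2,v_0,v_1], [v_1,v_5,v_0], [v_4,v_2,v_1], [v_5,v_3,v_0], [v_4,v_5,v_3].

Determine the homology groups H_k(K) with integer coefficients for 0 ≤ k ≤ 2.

Order the vertices as v_0 < v_1 < v_2 < v_3 < v_4 < v_5. Listing each simplex with vertices in this order, K has dimension 2 with simplices:

  0-simplices (6): [v_0], [v_1], [v_2], [v_3], [v_4], [v_5]
  1-simplices (12): [v_0,v_1], [v_0,v_2], [v_0,v_3], [v_0,v_5], [v_1,v_2], [v_1,v_4], [v_1,v_5], [v_2,v_3], [v_2,v_4], [v_3,v_4], [v_3,v_5], [v_4,v_5]
  2-simplices (8): [v_0,v_1,v_2], [v_0,v_1,v_5], [v_0,v_2,v_3], [v_0,v_3,v_5], [v_1,v_2,v_4], [v_1,v_4,v_5], [v_2,v_3,v_4], [v_3,v_4,v_5]

so the chain groups are C_0 ≅ Z^6, C_1 ≅ Z^12, C_2 ≅ Z^8.

∂_1: C_1 → C_0 is given by ∂[p,q] = [q] − [p]. For instance
  ∂[v_2,v_4] = [v_4] − [v_2].
This gives a 6×12 integer matrix of rank 5; reducing to Smith normal form yields diagonal entries (1,1,1,1,1).

∂_2: C_2 → C_1 maps a triangle to the signed sum of its edges. For instance
  ∂[v_0,v_1,v_5] = [v_1,v_5] − [v_0,v_5] + [v_0,v_1],
  ∂[v_1,v_4,v_5] = [v_4,v_5] − [v_1,v_5] + [v_1,v_4].
The resulting 12×8 matrix has rank 7, and its Smith normal form has invariant factors (1,1,1,1,1,1,1).

Reading off H_k = ker ∂_k / im ∂_{k+1}:

  H_0: rank C_0 − rank ∂_1 = 6 − 5 = 1, and the invariant factors of ∂_1 are all 1, so H_0 ≅ Z.
  H_1: rank ker ∂_1 − rank ∂_2 = (12 − 5) − 7 = 0, and the invariant factors of ∂_2 are all 1, so H_1 ≅ 0.
  H_2: rank ker ∂_2 − rank ∂_3 = (8 − 7) − 0 = 1, and there is no ∂_3, so H_2 ≅ Z.

As a check, the Euler characteristic is 6 − 12 + 8 = 2, which agrees with 1 − 0 + 1 = 2.

H_0 = Z,  H_1 = 0,  H_2 = Z.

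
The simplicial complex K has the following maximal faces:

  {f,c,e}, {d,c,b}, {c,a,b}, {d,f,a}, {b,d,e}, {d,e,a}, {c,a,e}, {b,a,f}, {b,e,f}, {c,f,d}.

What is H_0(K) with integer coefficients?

We work with the vertex ordering a < b < c < d < e < f. The simplices of K, each written with vertices in increasing order, are:

  0-simplices (6): a, b, c, d, e, f
  1-simplices (15): ab, ac, ad, ae, af, bc, bd, be, bf, cd, ce, cf, de, df, ef
  2-simplices (10): abc, abf, ace, ade, adf, bcd, bde, bef, cdf, cef

Hence C_0 ≅ Z^6, C_1 ≅ Z^15, C_2 ≅ Z^10.

Boundary ∂_1: C_1 → C_0 sends each edge [p,q] (with p < q) to q − p.
This gives a 6×15 integer matrix of rank 5; reducing to Smith normal form yields diagonal entries (1,1,1,1,1).

The boundary map ∂_2: C_2 → C_1 acts by ∂[p,q,r] = [q,r] − [p,r] + [p,q]. For instance
  ∂bcd = cd − bd + bc,
  ∂bef = ef − bf + be.
This gives a 15×10 integer matrix of rank 10; reducing to Smith normal form yields diagonal entries (1,1,1,1,1,1,1,1,1,2).

Computing H_k = (kernel of ∂_k) / (image of ∂_{k+1}):

  H_0: rank C_0 − rank ∂_1 = 6 − 5 = 1, and the invariant factors of ∂_1 are all 1, so H_0 ≅ Z.

H_0 = Z.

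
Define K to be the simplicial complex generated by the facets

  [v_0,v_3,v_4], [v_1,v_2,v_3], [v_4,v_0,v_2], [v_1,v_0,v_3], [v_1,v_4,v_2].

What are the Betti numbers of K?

b_0 = 1, b_1 = 1, b_2 = 0.

We work with the vertex ordering v_0 < v_1 < v_2 < v_3 < v_4. The simplices of K, each written with vertices in increasing order, are:

  0-simplices (5): [v_0], [v_1], [v_2], [v_3], [v_4]
  1-simplices (10): [v_0,v_1], [v_0,v_2], [v_0,v_3], [v_0,v_4], [v_1,v_2], [v_1,v_3], [v_1,v_4], [v_2,v_3], [v_2,v_4], [v_3,v_4]
  2-simplices (5): [v_0,v_1,v_3], [v_0,v_2,v_4], [v_0,v_3,v_4], [v_1,v_2,v_3], [v_1,v_2,v_4]

giving chain groups C_0 ≅ Z^5, C_1 ≅ Z^10, C_2 ≅ Z^5.

Boundary ∂_1: C_1 → C_0 sends each edge [p,q] (with p < q) to q − p.
The resulting 5×10 matrix has rank 4, and its Smith normal form has invariant factors (1,1,1,1).

∂_2: C_2 → C_1 sends each 2-simplex [p,q,r] to [q,r] − [p,r] + [p,q]. For instance
  ∂[v_0,v_3,v_4] = [v_3,v_4] − [v_0,v_4] + [v_0,v_3],
  ∂[v_1,v_2,v_3] = [v_2,v_3] − [v_1,v_3] + [v_1,v_2].
This gives a 10×5 integer matrix of rank 5; reducing to Smith normal form yields diagonal entries (1,1,1,1,1).

Reading off H_k = ker ∂_k / im ∂_{k+1}:

  H_0: rank C_0 − rank ∂_1 = 5 − 4 = 1, and the invariant factors of ∂_1 are all 1, so H_0 = Z.
  H_1: rank ker ∂_1 − rank ∂_2 = (10 − 4) − 5 = 1, and the invariant factors of ∂_2 are all 1, so H_1 = Z.
  H_2: rank ker ∂_2 − rank ∂_3 = (5 − 5) − 0 = 0, and there is no ∂_3, so H_2 = 0.

Hence the Betti numbers are b_0 = 1, b_1 = 1, b_2 = 0.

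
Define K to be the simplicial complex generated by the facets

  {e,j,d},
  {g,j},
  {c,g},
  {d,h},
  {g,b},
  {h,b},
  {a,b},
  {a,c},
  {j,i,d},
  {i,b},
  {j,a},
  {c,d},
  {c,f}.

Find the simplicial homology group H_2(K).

H_2 ≅ 0.

Take the total order a < b < c < d < e < f < g < h < i < j on the vertex set. Then K (dimension 2) consists of the simplices:

  0-simplices (10): a, b, c, d, e, f, g, h, i, j
  1-simplices (16): ab, ac, aj, bg, bh, bi, cd, cf, cg, de, dh, di, dj, ej, gj, ij
  2-simplices (2): dej, dij

giving chain groups C_0 ≅ Z^10, C_1 ≅ Z^16, C_2 ≅ Z^2.

The boundary map ∂_1: C_1 → C_0 is given by ∂[p,q] = [q] − [p].
As a 10×16 matrix over Z this has rank 9, with invariant factors (1,1,1,1,1,1,1,1,1).

∂_2: C_2 → C_1 maps a triangle to the signed sum of its edges. For instance
  ∂dej = ej − dj + de,
  ∂dij = ij − dj + di.
This gives a 16×2 integer matrix of rank 2; reducing to Smith normal form yields diagonal entries (1,1).

From H_k ≅ ker(∂_k) / im(∂_{k+1}) we obtain:

  H_2: rank ker ∂_2 − rank ∂_3 = (2 − 2) − 0 = 0, and there is no ∂_3, so H_2 = 0.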